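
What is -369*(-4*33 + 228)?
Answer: -35424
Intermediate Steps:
-369*(-4*33 + 228) = -369*(-132 + 228) = -369*96 = -35424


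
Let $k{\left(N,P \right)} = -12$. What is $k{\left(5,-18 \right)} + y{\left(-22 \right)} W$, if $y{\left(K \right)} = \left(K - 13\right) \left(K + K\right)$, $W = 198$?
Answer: $304908$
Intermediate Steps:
$y{\left(K \right)} = 2 K \left(-13 + K\right)$ ($y{\left(K \right)} = \left(-13 + K\right) 2 K = 2 K \left(-13 + K\right)$)
$k{\left(5,-18 \right)} + y{\left(-22 \right)} W = -12 + 2 \left(-22\right) \left(-13 - 22\right) 198 = -12 + 2 \left(-22\right) \left(-35\right) 198 = -12 + 1540 \cdot 198 = -12 + 304920 = 304908$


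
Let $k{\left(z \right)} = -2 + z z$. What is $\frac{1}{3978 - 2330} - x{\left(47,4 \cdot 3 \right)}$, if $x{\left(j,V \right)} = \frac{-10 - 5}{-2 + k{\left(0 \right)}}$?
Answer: $- \frac{6179}{1648} \approx -3.7494$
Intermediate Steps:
$k{\left(z \right)} = -2 + z^{2}$
$x{\left(j,V \right)} = \frac{15}{4}$ ($x{\left(j,V \right)} = \frac{-10 - 5}{-2 - \left(2 - 0^{2}\right)} = - \frac{15}{-2 + \left(-2 + 0\right)} = - \frac{15}{-2 - 2} = - \frac{15}{-4} = \left(-15\right) \left(- \frac{1}{4}\right) = \frac{15}{4}$)
$\frac{1}{3978 - 2330} - x{\left(47,4 \cdot 3 \right)} = \frac{1}{3978 - 2330} - \frac{15}{4} = \frac{1}{1648} - \frac{15}{4} = - \frac{6179}{1648}$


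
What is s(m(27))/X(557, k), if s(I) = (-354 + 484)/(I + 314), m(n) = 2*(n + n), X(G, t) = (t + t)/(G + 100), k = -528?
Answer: -14235/74272 ≈ -0.19166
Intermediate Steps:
X(G, t) = 2*t/(100 + G) (X(G, t) = (2*t)/(100 + G) = 2*t/(100 + G))
m(n) = 4*n (m(n) = 2*(2*n) = 4*n)
s(I) = 130/(314 + I)
s(m(27))/X(557, k) = (130/(314 + 4*27))/((2*(-528)/(100 + 557))) = (130/(314 + 108))/((2*(-528)/657)) = (130/422)/((2*(-528)*(1/657))) = (130*(1/422))/(-352/219) = (65/211)*(-219/352) = -14235/74272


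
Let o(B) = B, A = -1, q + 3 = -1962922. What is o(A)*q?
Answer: 1962925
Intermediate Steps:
q = -1962925 (q = -3 - 1962922 = -1962925)
o(A)*q = -1*(-1962925) = 1962925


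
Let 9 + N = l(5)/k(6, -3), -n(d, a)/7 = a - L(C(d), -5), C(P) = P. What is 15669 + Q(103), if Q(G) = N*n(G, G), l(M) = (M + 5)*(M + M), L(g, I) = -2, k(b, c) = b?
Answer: 10034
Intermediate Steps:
l(M) = 2*M*(5 + M) (l(M) = (5 + M)*(2*M) = 2*M*(5 + M))
n(d, a) = -14 - 7*a (n(d, a) = -7*(a - 1*(-2)) = -7*(a + 2) = -7*(2 + a) = -14 - 7*a)
N = 23/3 (N = -9 + (2*5*(5 + 5))/6 = -9 + (2*5*10)*(⅙) = -9 + 100*(⅙) = -9 + 50/3 = 23/3 ≈ 7.6667)
Q(G) = -322/3 - 161*G/3 (Q(G) = 23*(-14 - 7*G)/3 = -322/3 - 161*G/3)
15669 + Q(103) = 15669 + (-322/3 - 161/3*103) = 15669 + (-322/3 - 16583/3) = 15669 - 5635 = 10034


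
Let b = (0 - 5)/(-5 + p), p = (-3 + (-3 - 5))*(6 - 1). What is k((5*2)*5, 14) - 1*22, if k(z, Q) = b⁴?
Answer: -456191/20736 ≈ -22.000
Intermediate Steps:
p = -55 (p = (-3 - 8)*5 = -11*5 = -55)
b = 1/12 (b = (0 - 5)/(-5 - 55) = -5/(-60) = -5*(-1/60) = 1/12 ≈ 0.083333)
k(z, Q) = 1/20736 (k(z, Q) = (1/12)⁴ = 1/20736)
k((5*2)*5, 14) - 1*22 = 1/20736 - 1*22 = 1/20736 - 22 = -456191/20736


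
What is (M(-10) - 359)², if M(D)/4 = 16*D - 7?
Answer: 1054729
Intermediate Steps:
M(D) = -28 + 64*D (M(D) = 4*(16*D - 7) = 4*(-7 + 16*D) = -28 + 64*D)
(M(-10) - 359)² = ((-28 + 64*(-10)) - 359)² = ((-28 - 640) - 359)² = (-668 - 359)² = (-1027)² = 1054729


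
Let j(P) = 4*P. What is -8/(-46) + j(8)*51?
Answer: 37540/23 ≈ 1632.2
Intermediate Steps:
-8/(-46) + j(8)*51 = -8/(-46) + (4*8)*51 = -8*(-1/46) + 32*51 = 4/23 + 1632 = 37540/23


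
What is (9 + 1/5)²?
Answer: 2116/25 ≈ 84.640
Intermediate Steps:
(9 + 1/5)² = (9 + ⅕)² = (46/5)² = 2116/25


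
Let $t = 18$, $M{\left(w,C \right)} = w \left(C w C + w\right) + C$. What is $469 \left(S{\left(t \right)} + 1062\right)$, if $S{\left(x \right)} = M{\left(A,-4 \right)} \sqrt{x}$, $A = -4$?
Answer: $498078 + 377076 \sqrt{2} \approx 1.0313 \cdot 10^{6}$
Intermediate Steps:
$M{\left(w,C \right)} = C + w \left(w + w C^{2}\right)$ ($M{\left(w,C \right)} = w \left(w C^{2} + w\right) + C = w \left(w + w C^{2}\right) + C = C + w \left(w + w C^{2}\right)$)
$S{\left(x \right)} = 268 \sqrt{x}$ ($S{\left(x \right)} = \left(-4 + \left(-4\right)^{2} + \left(-4\right)^{2} \left(-4\right)^{2}\right) \sqrt{x} = \left(-4 + 16 + 16 \cdot 16\right) \sqrt{x} = \left(-4 + 16 + 256\right) \sqrt{x} = 268 \sqrt{x}$)
$469 \left(S{\left(t \right)} + 1062\right) = 469 \left(268 \sqrt{18} + 1062\right) = 469 \left(268 \cdot 3 \sqrt{2} + 1062\right) = 469 \left(804 \sqrt{2} + 1062\right) = 469 \left(1062 + 804 \sqrt{2}\right) = 498078 + 377076 \sqrt{2}$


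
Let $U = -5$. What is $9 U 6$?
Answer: $-270$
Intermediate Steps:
$9 U 6 = 9 \left(-5\right) 6 = \left(-45\right) 6 = -270$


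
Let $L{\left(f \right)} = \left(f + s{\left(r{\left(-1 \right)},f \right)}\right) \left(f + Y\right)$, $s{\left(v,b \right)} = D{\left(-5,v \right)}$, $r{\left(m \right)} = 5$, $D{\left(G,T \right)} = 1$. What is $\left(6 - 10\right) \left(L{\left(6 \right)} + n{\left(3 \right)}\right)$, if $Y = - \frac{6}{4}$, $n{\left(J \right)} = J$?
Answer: $-138$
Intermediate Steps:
$s{\left(v,b \right)} = 1$
$Y = - \frac{3}{2}$ ($Y = \left(-6\right) \frac{1}{4} = - \frac{3}{2} \approx -1.5$)
$L{\left(f \right)} = \left(1 + f\right) \left(- \frac{3}{2} + f\right)$ ($L{\left(f \right)} = \left(f + 1\right) \left(f - \frac{3}{2}\right) = \left(1 + f\right) \left(- \frac{3}{2} + f\right)$)
$\left(6 - 10\right) \left(L{\left(6 \right)} + n{\left(3 \right)}\right) = \left(6 - 10\right) \left(\left(- \frac{3}{2} + 6^{2} - 3\right) + 3\right) = \left(6 - 10\right) \left(\left(- \frac{3}{2} + 36 - 3\right) + 3\right) = - 4 \left(\frac{63}{2} + 3\right) = \left(-4\right) \frac{69}{2} = -138$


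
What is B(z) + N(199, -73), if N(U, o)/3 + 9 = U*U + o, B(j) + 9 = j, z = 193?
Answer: 118741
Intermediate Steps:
B(j) = -9 + j
N(U, o) = -27 + 3*o + 3*U² (N(U, o) = -27 + 3*(U*U + o) = -27 + 3*(U² + o) = -27 + 3*(o + U²) = -27 + (3*o + 3*U²) = -27 + 3*o + 3*U²)
B(z) + N(199, -73) = (-9 + 193) + (-27 + 3*(-73) + 3*199²) = 184 + (-27 - 219 + 3*39601) = 184 + (-27 - 219 + 118803) = 184 + 118557 = 118741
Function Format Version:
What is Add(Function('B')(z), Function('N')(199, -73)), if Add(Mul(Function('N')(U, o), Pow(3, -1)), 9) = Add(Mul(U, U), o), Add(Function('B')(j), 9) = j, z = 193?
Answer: 118741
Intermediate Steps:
Function('B')(j) = Add(-9, j)
Function('N')(U, o) = Add(-27, Mul(3, o), Mul(3, Pow(U, 2))) (Function('N')(U, o) = Add(-27, Mul(3, Add(Mul(U, U), o))) = Add(-27, Mul(3, Add(Pow(U, 2), o))) = Add(-27, Mul(3, Add(o, Pow(U, 2)))) = Add(-27, Add(Mul(3, o), Mul(3, Pow(U, 2)))) = Add(-27, Mul(3, o), Mul(3, Pow(U, 2))))
Add(Function('B')(z), Function('N')(199, -73)) = Add(Add(-9, 193), Add(-27, Mul(3, -73), Mul(3, Pow(199, 2)))) = Add(184, Add(-27, -219, Mul(3, 39601))) = Add(184, Add(-27, -219, 118803)) = Add(184, 118557) = 118741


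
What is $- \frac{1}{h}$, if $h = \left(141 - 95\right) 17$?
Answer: $- \frac{1}{782} \approx -0.0012788$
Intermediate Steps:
$h = 782$ ($h = 46 \cdot 17 = 782$)
$- \frac{1}{h} = - \frac{1}{782}$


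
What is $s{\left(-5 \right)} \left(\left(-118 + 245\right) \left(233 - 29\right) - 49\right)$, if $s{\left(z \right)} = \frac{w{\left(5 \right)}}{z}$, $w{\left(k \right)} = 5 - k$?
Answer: $0$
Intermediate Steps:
$s{\left(z \right)} = 0$ ($s{\left(z \right)} = \frac{5 - 5}{z} = \frac{0}{z} = 0$)
$s{\left(-5 \right)} \left(\left(-118 + 245\right) \left(233 - 29\right) - 49\right) = 0 \left(\left(-118 + 245\right) \left(233 - 29\right) - 49\right) = 0 \left(127 \cdot 204 - 49\right) = 0 \left(25908 - 49\right) = 0 \cdot 25859 = 0$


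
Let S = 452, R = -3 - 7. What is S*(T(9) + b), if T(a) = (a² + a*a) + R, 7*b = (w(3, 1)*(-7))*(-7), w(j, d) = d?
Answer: 71868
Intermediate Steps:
R = -10
b = 7 (b = ((1*(-7))*(-7))/7 = (-7*(-7))/7 = (⅐)*49 = 7)
T(a) = -10 + 2*a² (T(a) = (a² + a*a) - 10 = (a² + a²) - 10 = 2*a² - 10 = -10 + 2*a²)
S*(T(9) + b) = 452*((-10 + 2*9²) + 7) = 452*((-10 + 2*81) + 7) = 452*((-10 + 162) + 7) = 452*(152 + 7) = 452*159 = 71868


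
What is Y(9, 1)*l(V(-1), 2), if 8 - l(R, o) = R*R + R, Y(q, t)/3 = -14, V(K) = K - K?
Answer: -336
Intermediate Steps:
V(K) = 0
Y(q, t) = -42 (Y(q, t) = 3*(-14) = -42)
l(R, o) = 8 - R - R² (l(R, o) = 8 - (R*R + R) = 8 - (R² + R) = 8 - (R + R²) = 8 + (-R - R²) = 8 - R - R²)
Y(9, 1)*l(V(-1), 2) = -42*(8 - 1*0 - 1*0²) = -42*(8 + 0 - 1*0) = -42*(8 + 0 + 0) = -42*8 = -336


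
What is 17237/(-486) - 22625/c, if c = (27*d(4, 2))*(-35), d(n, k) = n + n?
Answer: -441911/13608 ≈ -32.474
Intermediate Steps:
d(n, k) = 2*n
c = -7560 (c = (27*(2*4))*(-35) = (27*8)*(-35) = 216*(-35) = -7560)
17237/(-486) - 22625/c = 17237/(-486) - 22625/(-7560) = 17237*(-1/486) - 22625*(-1/7560) = -17237/486 + 4525/1512 = -441911/13608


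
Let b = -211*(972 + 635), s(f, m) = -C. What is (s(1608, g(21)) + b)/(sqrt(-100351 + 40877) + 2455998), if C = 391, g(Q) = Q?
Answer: -416866364532/3015963117739 + 169734*I*sqrt(59474)/3015963117739 ≈ -0.13822 + 1.3725e-5*I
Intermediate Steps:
s(f, m) = -391 (s(f, m) = -1*391 = -391)
b = -339077 (b = -211*1607 = -339077)
(s(1608, g(21)) + b)/(sqrt(-100351 + 40877) + 2455998) = (-391 - 339077)/(sqrt(-100351 + 40877) + 2455998) = -339468/(sqrt(-59474) + 2455998) = -339468/(I*sqrt(59474) + 2455998) = -339468/(2455998 + I*sqrt(59474))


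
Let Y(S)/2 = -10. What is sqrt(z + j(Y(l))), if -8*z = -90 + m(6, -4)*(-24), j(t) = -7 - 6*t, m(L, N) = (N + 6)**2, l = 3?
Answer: sqrt(545)/2 ≈ 11.673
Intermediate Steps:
m(L, N) = (6 + N)**2
Y(S) = -20 (Y(S) = 2*(-10) = -20)
z = 93/4 (z = -(-90 + (6 - 4)**2*(-24))/8 = -(-90 + 2**2*(-24))/8 = -(-90 + 4*(-24))/8 = -(-90 - 96)/8 = -1/8*(-186) = 93/4 ≈ 23.250)
sqrt(z + j(Y(l))) = sqrt(93/4 + (-7 - 6*(-20))) = sqrt(93/4 + (-7 + 120)) = sqrt(93/4 + 113) = sqrt(545/4) = sqrt(545)/2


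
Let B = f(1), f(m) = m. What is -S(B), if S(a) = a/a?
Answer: -1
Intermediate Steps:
B = 1
S(a) = 1
-S(B) = -1*1 = -1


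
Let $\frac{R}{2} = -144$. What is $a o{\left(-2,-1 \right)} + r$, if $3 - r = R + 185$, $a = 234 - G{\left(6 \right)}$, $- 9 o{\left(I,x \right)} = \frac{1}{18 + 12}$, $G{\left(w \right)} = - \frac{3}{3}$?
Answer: $\frac{5677}{54} \approx 105.13$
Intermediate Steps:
$R = -288$ ($R = 2 \left(-144\right) = -288$)
$G{\left(w \right)} = -1$ ($G{\left(w \right)} = \left(-3\right) \frac{1}{3} = -1$)
$o{\left(I,x \right)} = - \frac{1}{270}$ ($o{\left(I,x \right)} = - \frac{1}{9 \left(18 + 12\right)} = - \frac{1}{9 \cdot 30} = \left(- \frac{1}{9}\right) \frac{1}{30} = - \frac{1}{270}$)
$a = 235$ ($a = 234 - -1 = 234 + 1 = 235$)
$r = 106$ ($r = 3 - \left(-288 + 185\right) = 3 - -103 = 3 + 103 = 106$)
$a o{\left(-2,-1 \right)} + r = 235 \left(- \frac{1}{270}\right) + 106 = - \frac{47}{54} + 106 = \frac{5677}{54}$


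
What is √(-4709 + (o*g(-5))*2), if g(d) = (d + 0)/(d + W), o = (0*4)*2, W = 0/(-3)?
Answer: I*√4709 ≈ 68.622*I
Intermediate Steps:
W = 0 (W = 0*(-⅓) = 0)
o = 0 (o = 0*2 = 0)
g(d) = 1 (g(d) = (d + 0)/(d + 0) = d/d = 1)
√(-4709 + (o*g(-5))*2) = √(-4709 + (0*1)*2) = √(-4709 + 0*2) = √(-4709 + 0) = √(-4709) = I*√4709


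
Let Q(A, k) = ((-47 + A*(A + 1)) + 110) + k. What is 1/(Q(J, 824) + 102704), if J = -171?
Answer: 1/132661 ≈ 7.5380e-6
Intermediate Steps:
Q(A, k) = 63 + k + A*(1 + A) (Q(A, k) = ((-47 + A*(1 + A)) + 110) + k = (63 + A*(1 + A)) + k = 63 + k + A*(1 + A))
1/(Q(J, 824) + 102704) = 1/((63 - 171 + 824 + (-171)²) + 102704) = 1/((63 - 171 + 824 + 29241) + 102704) = 1/(29957 + 102704) = 1/132661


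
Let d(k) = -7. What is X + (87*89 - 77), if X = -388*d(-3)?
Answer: 10382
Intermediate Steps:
X = 2716 (X = -388*(-7) = 2716)
X + (87*89 - 77) = 2716 + (87*89 - 77) = 2716 + (7743 - 77) = 2716 + 7666 = 10382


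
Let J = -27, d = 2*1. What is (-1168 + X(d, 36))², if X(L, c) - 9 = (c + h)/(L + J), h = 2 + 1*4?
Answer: 841986289/625 ≈ 1.3472e+6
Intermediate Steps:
h = 6 (h = 2 + 4 = 6)
d = 2
X(L, c) = 9 + (6 + c)/(-27 + L) (X(L, c) = 9 + (c + 6)/(L - 27) = 9 + (6 + c)/(-27 + L))
(-1168 + X(d, 36))² = (-1168 + (-237 + 36 + 9*2)/(-27 + 2))² = (-1168 + (-237 + 36 + 18)/(-25))² = (-1168 - 1/25*(-183))² = (-1168 + 183/25)² = (-29017/25)² = 841986289/625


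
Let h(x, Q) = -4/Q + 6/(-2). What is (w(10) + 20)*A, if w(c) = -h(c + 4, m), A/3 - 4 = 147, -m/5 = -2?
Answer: 53001/5 ≈ 10600.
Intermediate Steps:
m = 10 (m = -5*(-2) = 10)
A = 453 (A = 12 + 3*147 = 12 + 441 = 453)
h(x, Q) = -3 - 4/Q (h(x, Q) = -4/Q + 6*(-½) = -4/Q - 3 = -3 - 4/Q)
w(c) = 17/5 (w(c) = -(-3 - 4/10) = -(-3 - 4*⅒) = -(-3 - ⅖) = -1*(-17/5) = 17/5)
(w(10) + 20)*A = (17/5 + 20)*453 = (117/5)*453 = 53001/5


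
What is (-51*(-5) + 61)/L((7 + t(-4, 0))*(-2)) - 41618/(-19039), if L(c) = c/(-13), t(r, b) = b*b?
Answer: 39397432/133273 ≈ 295.61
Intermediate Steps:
t(r, b) = b²
L(c) = -c/13 (L(c) = c*(-1/13) = -c/13)
(-51*(-5) + 61)/L((7 + t(-4, 0))*(-2)) - 41618/(-19039) = (-51*(-5) + 61)/((-(7 + 0²)*(-2)/13)) - 41618/(-19039) = (255 + 61)/((-(7 + 0)*(-2)/13)) - 41618*(-1/19039) = 316/((-7*(-2)/13)) + 41618/19039 = 316/((-1/13*(-14))) + 41618/19039 = 316/(14/13) + 41618/19039 = 316*(13/14) + 41618/19039 = 2054/7 + 41618/19039 = 39397432/133273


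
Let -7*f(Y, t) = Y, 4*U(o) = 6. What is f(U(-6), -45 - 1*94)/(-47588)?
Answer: 3/666232 ≈ 4.5029e-6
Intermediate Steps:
U(o) = 3/2 (U(o) = (¼)*6 = 3/2)
f(Y, t) = -Y/7
f(U(-6), -45 - 1*94)/(-47588) = -⅐*3/2/(-47588) = -3/14*(-1/47588) = 3/666232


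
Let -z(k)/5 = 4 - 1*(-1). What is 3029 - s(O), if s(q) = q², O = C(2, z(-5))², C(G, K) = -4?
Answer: 2773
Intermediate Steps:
z(k) = -25 (z(k) = -5*(4 - 1*(-1)) = -5*(4 + 1) = -5*5 = -25)
O = 16 (O = (-4)² = 16)
3029 - s(O) = 3029 - 1*16² = 3029 - 1*256 = 3029 - 256 = 2773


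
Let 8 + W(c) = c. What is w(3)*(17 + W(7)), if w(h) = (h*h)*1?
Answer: 144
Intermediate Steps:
w(h) = h**2 (w(h) = h**2*1 = h**2)
W(c) = -8 + c
w(3)*(17 + W(7)) = 3**2*(17 + (-8 + 7)) = 9*(17 - 1) = 9*16 = 144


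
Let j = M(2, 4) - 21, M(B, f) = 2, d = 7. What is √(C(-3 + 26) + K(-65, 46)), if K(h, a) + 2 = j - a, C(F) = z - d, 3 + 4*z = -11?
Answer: I*√310/2 ≈ 8.8034*I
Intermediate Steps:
z = -7/2 (z = -¾ + (¼)*(-11) = -¾ - 11/4 = -7/2 ≈ -3.5000)
j = -19 (j = 2 - 21 = -19)
C(F) = -21/2 (C(F) = -7/2 - 1*7 = -7/2 - 7 = -21/2)
K(h, a) = -21 - a (K(h, a) = -2 + (-19 - a) = -21 - a)
√(C(-3 + 26) + K(-65, 46)) = √(-21/2 + (-21 - 1*46)) = √(-21/2 + (-21 - 46)) = √(-21/2 - 67) = √(-155/2) = I*√310/2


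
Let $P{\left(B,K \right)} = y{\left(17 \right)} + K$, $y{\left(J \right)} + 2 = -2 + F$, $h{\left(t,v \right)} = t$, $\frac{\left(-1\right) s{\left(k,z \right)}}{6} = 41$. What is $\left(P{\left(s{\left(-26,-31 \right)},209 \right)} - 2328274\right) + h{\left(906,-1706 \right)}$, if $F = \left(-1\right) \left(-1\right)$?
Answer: $-2327162$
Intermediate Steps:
$s{\left(k,z \right)} = -246$ ($s{\left(k,z \right)} = \left(-6\right) 41 = -246$)
$F = 1$
$y{\left(J \right)} = -3$ ($y{\left(J \right)} = -2 + \left(-2 + 1\right) = -2 - 1 = -3$)
$P{\left(B,K \right)} = -3 + K$
$\left(P{\left(s{\left(-26,-31 \right)},209 \right)} - 2328274\right) + h{\left(906,-1706 \right)} = \left(\left(-3 + 209\right) - 2328274\right) + 906 = \left(206 - 2328274\right) + 906 = -2328068 + 906 = -2327162$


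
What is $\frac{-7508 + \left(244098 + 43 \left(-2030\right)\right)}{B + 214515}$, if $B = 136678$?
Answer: $\frac{149300}{351193} \approx 0.42512$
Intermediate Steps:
$\frac{-7508 + \left(244098 + 43 \left(-2030\right)\right)}{B + 214515} = \frac{-7508 + \left(244098 + 43 \left(-2030\right)\right)}{136678 + 214515} = \frac{-7508 + \left(244098 - 87290\right)}{351193} = \left(-7508 + 156808\right) \frac{1}{351193} = 149300 \cdot \frac{1}{351193} = \frac{149300}{351193}$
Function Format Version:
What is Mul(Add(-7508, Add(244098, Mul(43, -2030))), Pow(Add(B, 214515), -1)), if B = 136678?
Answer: Rational(149300, 351193) ≈ 0.42512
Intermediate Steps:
Mul(Add(-7508, Add(244098, Mul(43, -2030))), Pow(Add(B, 214515), -1)) = Mul(Add(-7508, Add(244098, Mul(43, -2030))), Pow(Add(136678, 214515), -1)) = Mul(Add(-7508, Add(244098, -87290)), Pow(351193, -1)) = Mul(Add(-7508, 156808), Rational(1, 351193)) = Mul(149300, Rational(1, 351193)) = Rational(149300, 351193)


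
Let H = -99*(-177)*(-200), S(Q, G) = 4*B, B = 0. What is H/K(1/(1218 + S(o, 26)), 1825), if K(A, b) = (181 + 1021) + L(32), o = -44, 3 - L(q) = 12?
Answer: -3504600/1193 ≈ -2937.6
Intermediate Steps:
L(q) = -9 (L(q) = 3 - 1*12 = 3 - 12 = -9)
S(Q, G) = 0 (S(Q, G) = 4*0 = 0)
K(A, b) = 1193 (K(A, b) = (181 + 1021) - 9 = 1202 - 9 = 1193)
H = -3504600 (H = 17523*(-200) = -3504600)
H/K(1/(1218 + S(o, 26)), 1825) = -3504600/1193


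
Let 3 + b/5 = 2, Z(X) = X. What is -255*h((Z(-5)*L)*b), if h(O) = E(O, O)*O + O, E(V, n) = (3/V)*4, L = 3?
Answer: -22185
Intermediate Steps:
b = -5 (b = -15 + 5*2 = -15 + 10 = -5)
E(V, n) = 12/V
h(O) = 12 + O (h(O) = (12/O)*O + O = 12 + O)
-255*h((Z(-5)*L)*b) = -255*(12 - 5*3*(-5)) = -255*(12 - 15*(-5)) = -255*(12 + 75) = -255*87 = -22185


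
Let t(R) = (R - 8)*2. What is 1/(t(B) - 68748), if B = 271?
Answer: -1/68222 ≈ -1.4658e-5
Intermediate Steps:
t(R) = -16 + 2*R (t(R) = (-8 + R)*2 = -16 + 2*R)
1/(t(B) - 68748) = 1/((-16 + 2*271) - 68748) = 1/((-16 + 542) - 68748) = 1/(526 - 68748) = 1/(-68222) = -1/68222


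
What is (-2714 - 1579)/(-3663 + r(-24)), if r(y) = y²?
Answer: 477/343 ≈ 1.3907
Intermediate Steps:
(-2714 - 1579)/(-3663 + r(-24)) = (-2714 - 1579)/(-3663 + (-24)²) = -4293/(-3663 + 576) = -4293/(-3087) = -4293*(-1/3087) = 477/343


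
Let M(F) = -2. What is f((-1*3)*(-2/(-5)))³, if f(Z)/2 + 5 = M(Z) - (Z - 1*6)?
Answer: 8/125 ≈ 0.064000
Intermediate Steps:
f(Z) = -2 - 2*Z (f(Z) = -10 + 2*(-2 - (Z - 1*6)) = -10 + 2*(-2 - (Z - 6)) = -10 + 2*(-2 - (-6 + Z)) = -10 + 2*(-2 + (6 - Z)) = -10 + 2*(4 - Z) = -10 + (8 - 2*Z) = -2 - 2*Z)
f((-1*3)*(-2/(-5)))³ = (-2 - 2*(-1*3)*(-2/(-5)))³ = (-2 - (-6)*(-2*(-⅕)))³ = (-2 - (-6)*2/5)³ = (-2 - 2*(-6/5))³ = (-2 + 12/5)³ = (⅖)³ = 8/125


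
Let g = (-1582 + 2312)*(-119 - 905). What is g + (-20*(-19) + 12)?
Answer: -747128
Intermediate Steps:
g = -747520 (g = 730*(-1024) = -747520)
g + (-20*(-19) + 12) = -747520 + (-20*(-19) + 12) = -747520 + (380 + 12) = -747520 + 392 = -747128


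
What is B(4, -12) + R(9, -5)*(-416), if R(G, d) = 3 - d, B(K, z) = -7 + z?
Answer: -3347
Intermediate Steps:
B(4, -12) + R(9, -5)*(-416) = (-7 - 12) + (3 - 1*(-5))*(-416) = -19 + (3 + 5)*(-416) = -19 + 8*(-416) = -19 - 3328 = -3347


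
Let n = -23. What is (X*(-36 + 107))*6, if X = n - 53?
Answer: -32376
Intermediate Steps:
X = -76 (X = -23 - 53 = -76)
(X*(-36 + 107))*6 = -76*(-36 + 107)*6 = -76*71*6 = -5396*6 = -32376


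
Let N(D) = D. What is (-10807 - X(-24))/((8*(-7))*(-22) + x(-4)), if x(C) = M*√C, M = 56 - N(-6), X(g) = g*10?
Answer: -813659/95825 + 327577*I/383300 ≈ -8.4911 + 0.85462*I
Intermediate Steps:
X(g) = 10*g
M = 62 (M = 56 - 1*(-6) = 56 + 6 = 62)
x(C) = 62*√C
(-10807 - X(-24))/((8*(-7))*(-22) + x(-4)) = (-10807 - 10*(-24))/((8*(-7))*(-22) + 62*√(-4)) = (-10807 - 1*(-240))/(-56*(-22) + 62*(2*I)) = (-10807 + 240)/(1232 + 124*I) = -10567*(1232 - 124*I)/1533200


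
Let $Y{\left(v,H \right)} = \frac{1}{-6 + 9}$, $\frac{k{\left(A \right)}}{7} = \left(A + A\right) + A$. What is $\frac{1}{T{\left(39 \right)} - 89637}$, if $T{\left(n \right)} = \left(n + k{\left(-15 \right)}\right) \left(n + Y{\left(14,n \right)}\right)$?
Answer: $- \frac{1}{100493} \approx -9.9509 \cdot 10^{-6}$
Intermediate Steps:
$k{\left(A \right)} = 21 A$ ($k{\left(A \right)} = 7 \left(\left(A + A\right) + A\right) = 7 \left(2 A + A\right) = 7 \cdot 3 A = 21 A$)
$Y{\left(v,H \right)} = \frac{1}{3}$
$T{\left(n \right)} = \left(-315 + n\right) \left(\frac{1}{3} + n\right)$ ($T{\left(n \right)} = \left(n + 21 \left(-15\right)\right) \left(n + \frac{1}{3}\right) = \left(n - 315\right) \left(\frac{1}{3} + n\right) = \left(-315 + n\right) \left(\frac{1}{3} + n\right)$)
$\frac{1}{T{\left(39 \right)} - 89637} = \frac{1}{\left(-105 + 39^{2} - 12272\right) - 89637} = \frac{1}{\left(-105 + 1521 - 12272\right) - 89637} = \frac{1}{-10856 - 89637} = \frac{1}{-100493} = - \frac{1}{100493}$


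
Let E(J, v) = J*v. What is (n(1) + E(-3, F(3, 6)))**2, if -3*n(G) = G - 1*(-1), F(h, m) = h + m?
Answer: 6889/9 ≈ 765.44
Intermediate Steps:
n(G) = -1/3 - G/3 (n(G) = -(G - 1*(-1))/3 = -(G + 1)/3 = -(1 + G)/3 = -1/3 - G/3)
(n(1) + E(-3, F(3, 6)))**2 = ((-1/3 - 1/3*1) - 3*(3 + 6))**2 = ((-1/3 - 1/3) - 3*9)**2 = (-2/3 - 27)**2 = (-83/3)**2 = 6889/9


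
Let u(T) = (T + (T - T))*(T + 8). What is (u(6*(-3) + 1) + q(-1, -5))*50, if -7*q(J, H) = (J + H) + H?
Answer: 54100/7 ≈ 7728.6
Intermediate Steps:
q(J, H) = -2*H/7 - J/7 (q(J, H) = -((J + H) + H)/7 = -((H + J) + H)/7 = -(J + 2*H)/7 = -2*H/7 - J/7)
u(T) = T*(8 + T) (u(T) = (T + 0)*(8 + T) = T*(8 + T))
(u(6*(-3) + 1) + q(-1, -5))*50 = ((6*(-3) + 1)*(8 + (6*(-3) + 1)) + (-2/7*(-5) - ⅐*(-1)))*50 = ((-18 + 1)*(8 + (-18 + 1)) + (10/7 + ⅐))*50 = (-17*(8 - 17) + 11/7)*50 = (-17*(-9) + 11/7)*50 = (153 + 11/7)*50 = (1082/7)*50 = 54100/7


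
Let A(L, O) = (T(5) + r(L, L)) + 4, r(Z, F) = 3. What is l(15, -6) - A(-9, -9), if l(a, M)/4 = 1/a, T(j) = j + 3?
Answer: -221/15 ≈ -14.733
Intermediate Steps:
T(j) = 3 + j
l(a, M) = 4/a
A(L, O) = 15 (A(L, O) = ((3 + 5) + 3) + 4 = (8 + 3) + 4 = 11 + 4 = 15)
l(15, -6) - A(-9, -9) = 4/15 - 1*15 = 4*(1/15) - 15 = 4/15 - 15 = -221/15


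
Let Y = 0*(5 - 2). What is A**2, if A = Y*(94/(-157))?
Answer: 0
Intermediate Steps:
Y = 0 (Y = 0*3 = 0)
A = 0 (A = 0*(94/(-157)) = 0*(94*(-1/157)) = 0*(-94/157) = 0)
A**2 = 0**2 = 0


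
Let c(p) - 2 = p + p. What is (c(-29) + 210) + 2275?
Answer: 2429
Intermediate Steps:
c(p) = 2 + 2*p (c(p) = 2 + (p + p) = 2 + 2*p)
(c(-29) + 210) + 2275 = ((2 + 2*(-29)) + 210) + 2275 = ((2 - 58) + 210) + 2275 = (-56 + 210) + 2275 = 154 + 2275 = 2429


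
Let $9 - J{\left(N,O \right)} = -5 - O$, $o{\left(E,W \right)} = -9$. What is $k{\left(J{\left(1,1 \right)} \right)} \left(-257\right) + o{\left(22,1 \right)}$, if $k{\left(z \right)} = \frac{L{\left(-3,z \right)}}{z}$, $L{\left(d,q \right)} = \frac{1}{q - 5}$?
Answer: $- \frac{1607}{150} \approx -10.713$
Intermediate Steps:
$J{\left(N,O \right)} = 14 + O$ ($J{\left(N,O \right)} = 9 - \left(-5 - O\right) = 9 + \left(5 + O\right) = 14 + O$)
$L{\left(d,q \right)} = \frac{1}{-5 + q}$
$k{\left(z \right)} = \frac{1}{z \left(-5 + z\right)}$ ($k{\left(z \right)} = \frac{1}{\left(-5 + z\right) z} = \frac{1}{z \left(-5 + z\right)}$)
$k{\left(J{\left(1,1 \right)} \right)} \left(-257\right) + o{\left(22,1 \right)} = \frac{1}{\left(14 + 1\right) \left(-5 + \left(14 + 1\right)\right)} \left(-257\right) - 9 = \frac{1}{15 \left(-5 + 15\right)} \left(-257\right) - 9 = \frac{1}{15 \cdot 10} \left(-257\right) - 9 = \frac{1}{15} \cdot \frac{1}{10} \left(-257\right) - 9 = \frac{1}{150} \left(-257\right) - 9 = - \frac{257}{150} - 9 = - \frac{1607}{150}$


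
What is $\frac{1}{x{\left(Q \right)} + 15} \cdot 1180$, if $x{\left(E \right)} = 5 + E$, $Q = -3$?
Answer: $\frac{1180}{17} \approx 69.412$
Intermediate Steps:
$\frac{1}{x{\left(Q \right)} + 15} \cdot 1180 = \frac{1}{\left(5 - 3\right) + 15} \cdot 1180 = \frac{1}{2 + 15} \cdot 1180 = \frac{1}{17} \cdot 1180 = \frac{1180}{17}$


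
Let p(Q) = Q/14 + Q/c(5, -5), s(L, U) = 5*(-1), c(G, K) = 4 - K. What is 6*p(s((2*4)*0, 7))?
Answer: -115/21 ≈ -5.4762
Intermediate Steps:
s(L, U) = -5
p(Q) = 23*Q/126 (p(Q) = Q/14 + Q/(4 - 1*(-5)) = Q*(1/14) + Q/(4 + 5) = Q/14 + Q/9 = 23*Q/126)
6*p(s((2*4)*0, 7)) = 6*((23/126)*(-5)) = 6*(-115/126) = -115/21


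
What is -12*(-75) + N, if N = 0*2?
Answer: 900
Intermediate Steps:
N = 0
-12*(-75) + N = -12*(-75) + 0 = 900 + 0 = 900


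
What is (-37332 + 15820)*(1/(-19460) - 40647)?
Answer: 4253947559738/4865 ≈ 8.7440e+8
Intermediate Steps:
(-37332 + 15820)*(1/(-19460) - 40647) = -21512*(-1/19460 - 40647) = -21512*(-790990621/19460) = 4253947559738/4865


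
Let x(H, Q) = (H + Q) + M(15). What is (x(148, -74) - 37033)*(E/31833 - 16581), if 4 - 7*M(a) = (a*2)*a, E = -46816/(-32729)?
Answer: 4477002315221562659/7293035799 ≈ 6.1387e+8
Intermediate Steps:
E = 46816/32729 (E = -46816*(-1/32729) = 46816/32729 ≈ 1.4304)
M(a) = 4/7 - 2*a²/7 (M(a) = 4/7 - a*2*a/7 = 4/7 - 2*a*a/7 = 4/7 - 2*a²/7)
x(H, Q) = -446/7 + H + Q (x(H, Q) = (H + Q) + (4/7 - 2/7*15²) = (H + Q) + (4/7 - 2/7*225) = (H + Q) + (4/7 - 450/7) = (H + Q) - 446/7 = -446/7 + H + Q)
(x(148, -74) - 37033)*(E/31833 - 16581) = ((-446/7 + 148 - 74) - 37033)*((46816/32729)/31833 - 16581) = (72/7 - 37033)*((46816/32729)*(1/31833) - 16581) = -259159*(46816/1041862257 - 16581)/7 = -259159/7*(-17275118036501/1041862257) = 4477002315221562659/7293035799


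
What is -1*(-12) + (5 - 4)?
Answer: 13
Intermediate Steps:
-1*(-12) + (5 - 4) = 12 + 1 = 13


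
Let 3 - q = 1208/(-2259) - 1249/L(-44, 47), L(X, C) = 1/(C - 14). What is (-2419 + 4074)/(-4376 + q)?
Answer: 3738645/83231804 ≈ 0.044918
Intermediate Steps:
L(X, C) = 1/(-14 + C)
q = 93117188/2259 (q = 3 - (1208/(-2259) - 1249/(1/(-14 + 47))) = 3 - (1208*(-1/2259) - 1249/(1/33)) = 3 - (-1208/2259 - 1249/1/33) = 3 - (-1208/2259 - 1249*33) = 3 - (-1208/2259 - 41217) = 3 - 1*(-93110411/2259) = 3 + 93110411/2259 = 93117188/2259 ≈ 41221.)
(-2419 + 4074)/(-4376 + q) = (-2419 + 4074)/(-4376 + 93117188/2259) = 1655/(83231804/2259) = 1655*(2259/83231804) = 3738645/83231804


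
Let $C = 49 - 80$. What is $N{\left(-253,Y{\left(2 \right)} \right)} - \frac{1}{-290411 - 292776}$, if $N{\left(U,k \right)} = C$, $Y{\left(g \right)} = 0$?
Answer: $- \frac{18078796}{583187} \approx -31.0$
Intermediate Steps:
$C = -31$
$N{\left(U,k \right)} = -31$
$N{\left(-253,Y{\left(2 \right)} \right)} - \frac{1}{-290411 - 292776} = -31 - \frac{1}{-290411 - 292776} = -31 - \frac{1}{-583187} = -31 - - \frac{1}{583187} = -31 + \frac{1}{583187} = - \frac{18078796}{583187}$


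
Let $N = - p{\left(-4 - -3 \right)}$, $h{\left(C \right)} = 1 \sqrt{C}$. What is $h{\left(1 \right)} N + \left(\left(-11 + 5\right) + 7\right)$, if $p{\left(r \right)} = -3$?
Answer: $4$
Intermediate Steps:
$h{\left(C \right)} = \sqrt{C}$
$N = 3$ ($N = \left(-1\right) \left(-3\right) = 3$)
$h{\left(1 \right)} N + \left(\left(-11 + 5\right) + 7\right) = \sqrt{1} \cdot 3 + \left(\left(-11 + 5\right) + 7\right) = 1 \cdot 3 + \left(-6 + 7\right) = 3 + 1 = 4$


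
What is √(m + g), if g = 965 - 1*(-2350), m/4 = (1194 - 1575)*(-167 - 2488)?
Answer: √4049535 ≈ 2012.3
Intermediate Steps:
m = 4046220 (m = 4*((1194 - 1575)*(-167 - 2488)) = 4*(-381*(-2655)) = 4*1011555 = 4046220)
g = 3315 (g = 965 + 2350 = 3315)
√(m + g) = √(4046220 + 3315) = √4049535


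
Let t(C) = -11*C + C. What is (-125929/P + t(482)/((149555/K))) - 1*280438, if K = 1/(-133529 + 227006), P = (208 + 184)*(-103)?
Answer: -4522650019344019091/16127273475096 ≈ -2.8044e+5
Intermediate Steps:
t(C) = -10*C
P = -40376 (P = 392*(-103) = -40376)
K = 1/93477 ≈ 1.0698e-5
(-125929/P + t(482)/((149555/K))) - 1*280438 = (-125929/(-40376) + (-10*482)/((149555/(1/93477)))) - 1*280438 = (-125929*(-1/40376) - 4820/(149555*93477)) - 280438 = (125929/40376 - 4820/13979952735) - 280438 = (125929/40376 - 4820*1/13979952735) - 280438 = (125929/40376 - 964/2795990547) - 280438 = 50299464952957/16127273475096 - 280438 = -4522650019344019091/16127273475096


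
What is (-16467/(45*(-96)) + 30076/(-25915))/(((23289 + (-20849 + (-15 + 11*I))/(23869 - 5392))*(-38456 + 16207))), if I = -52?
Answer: -556492339/108755064953142880 ≈ -5.1169e-9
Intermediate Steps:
(-16467/(45*(-96)) + 30076/(-25915))/(((23289 + (-20849 + (-15 + 11*I))/(23869 - 5392))*(-38456 + 16207))) = (-16467/(45*(-96)) + 30076/(-25915))/(((23289 + (-20849 + (-15 + 11*(-52)))/(23869 - 5392))*(-38456 + 16207))) = (-16467/(-4320) + 30076*(-1/25915))/(((23289 + (-20849 + (-15 - 572))/18477)*(-22249))) = (-16467*(-1/4320) - 412/355)/(((23289 + (-20849 - 587)*(1/18477))*(-22249))) = (5489/1440 - 412/355)/(((23289 - 21436*1/18477)*(-22249))) = 271063/(102240*(((23289 - 21436/18477)*(-22249)))) = 271063/(102240*(((430289417/18477)*(-22249)))) = 271063/(102240*(-9573509238833/18477)) = (271063/102240)*(-18477/9573509238833) = -556492339/108755064953142880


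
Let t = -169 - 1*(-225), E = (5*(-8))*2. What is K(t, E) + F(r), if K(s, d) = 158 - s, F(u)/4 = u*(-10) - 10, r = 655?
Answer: -26138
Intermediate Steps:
E = -80 (E = -40*2 = -80)
t = 56 (t = -169 + 225 = 56)
F(u) = -40 - 40*u (F(u) = 4*(u*(-10) - 10) = 4*(-10*u - 10) = 4*(-10 - 10*u) = -40 - 40*u)
K(t, E) + F(r) = (158 - 1*56) + (-40 - 40*655) = (158 - 56) + (-40 - 26200) = 102 - 26240 = -26138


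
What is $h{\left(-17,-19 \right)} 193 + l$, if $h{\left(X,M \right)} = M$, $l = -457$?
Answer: $-4124$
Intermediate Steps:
$h{\left(-17,-19 \right)} 193 + l = \left(-19\right) 193 - 457 = -3667 - 457 = -4124$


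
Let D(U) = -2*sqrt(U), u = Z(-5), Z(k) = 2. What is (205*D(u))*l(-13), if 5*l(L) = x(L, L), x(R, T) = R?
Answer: 1066*sqrt(2) ≈ 1507.6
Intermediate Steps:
l(L) = L/5
u = 2
(205*D(u))*l(-13) = (205*(-2*sqrt(2)))*((1/5)*(-13)) = -410*sqrt(2)*(-13/5) = 1066*sqrt(2)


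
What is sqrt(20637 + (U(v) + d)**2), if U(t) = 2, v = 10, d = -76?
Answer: sqrt(26113) ≈ 161.60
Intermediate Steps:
sqrt(20637 + (U(v) + d)**2) = sqrt(20637 + (2 - 76)**2) = sqrt(20637 + (-74)**2) = sqrt(20637 + 5476) = sqrt(26113)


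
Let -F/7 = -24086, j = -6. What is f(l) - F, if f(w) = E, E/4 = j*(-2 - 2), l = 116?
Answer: -168506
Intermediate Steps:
F = 168602 (F = -7*(-24086) = 168602)
E = 96 (E = 4*(-6*(-2 - 2)) = 4*(-6*(-4)) = 4*24 = 96)
f(w) = 96
f(l) - F = 96 - 1*168602 = 96 - 168602 = -168506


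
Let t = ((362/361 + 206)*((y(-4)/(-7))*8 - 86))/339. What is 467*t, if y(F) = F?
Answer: -348979760/15029 ≈ -23220.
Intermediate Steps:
t = -747280/15029 (t = ((362/361 + 206)*(-4/(-7)*8 - 86))/339 = ((362*(1/361) + 206)*(-4*(-⅐)*8 - 86))*(1/339) = ((362/361 + 206)*((4/7)*8 - 86))*(1/339) = (74728*(32/7 - 86)/361)*(1/339) = ((74728/361)*(-570/7))*(1/339) = -2241840/133*1/339 = -747280/15029 ≈ -49.723)
467*t = 467*(-747280/15029) = -348979760/15029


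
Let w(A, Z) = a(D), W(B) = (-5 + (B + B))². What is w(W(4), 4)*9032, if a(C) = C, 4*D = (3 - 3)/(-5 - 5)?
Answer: 0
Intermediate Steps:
D = 0 (D = ((3 - 3)/(-5 - 5))/4 = (0/(-10))/4 = (0*(-⅒))/4 = (¼)*0 = 0)
W(B) = (-5 + 2*B)²
w(A, Z) = 0
w(W(4), 4)*9032 = 0*9032 = 0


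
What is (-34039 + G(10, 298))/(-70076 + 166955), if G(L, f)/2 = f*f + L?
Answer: 47863/32293 ≈ 1.4821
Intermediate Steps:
G(L, f) = 2*L + 2*f**2 (G(L, f) = 2*(f*f + L) = 2*(f**2 + L) = 2*(L + f**2) = 2*L + 2*f**2)
(-34039 + G(10, 298))/(-70076 + 166955) = (-34039 + (2*10 + 2*298**2))/(-70076 + 166955) = (-34039 + (20 + 2*88804))/96879 = (-34039 + (20 + 177608))*(1/96879) = (-34039 + 177628)*(1/96879) = 143589*(1/96879) = 47863/32293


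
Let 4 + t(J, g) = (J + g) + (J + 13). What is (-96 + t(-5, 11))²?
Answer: 7396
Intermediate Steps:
t(J, g) = 9 + g + 2*J (t(J, g) = -4 + ((J + g) + (J + 13)) = -4 + ((J + g) + (13 + J)) = -4 + (13 + g + 2*J) = 9 + g + 2*J)
(-96 + t(-5, 11))² = (-96 + (9 + 11 + 2*(-5)))² = (-96 + (9 + 11 - 10))² = (-96 + 10)² = (-86)² = 7396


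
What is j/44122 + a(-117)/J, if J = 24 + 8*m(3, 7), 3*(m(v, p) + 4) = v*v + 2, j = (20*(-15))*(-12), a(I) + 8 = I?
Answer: -8157675/1411904 ≈ -5.7778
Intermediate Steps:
a(I) = -8 + I
j = 3600 (j = -300*(-12) = 3600)
m(v, p) = -10/3 + v²/3 (m(v, p) = -4 + (v*v + 2)/3 = -4 + (v² + 2)/3 = -4 + (2 + v²)/3 = -4 + (⅔ + v²/3) = -10/3 + v²/3)
J = 64/3 (J = 24 + 8*(-10/3 + (⅓)*3²) = 24 + 8*(-10/3 + (⅓)*9) = 24 + 8*(-10/3 + 3) = 24 + 8*(-⅓) = 24 - 8/3 = 64/3 ≈ 21.333)
j/44122 + a(-117)/J = 3600/44122 + (-8 - 117)/(64/3) = 3600*(1/44122) - 125*3/64 = 1800/22061 - 375/64 = -8157675/1411904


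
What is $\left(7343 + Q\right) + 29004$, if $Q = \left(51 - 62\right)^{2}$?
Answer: $36468$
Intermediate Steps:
$Q = 121$ ($Q = \left(-11\right)^{2} = 121$)
$\left(7343 + Q\right) + 29004 = \left(7343 + 121\right) + 29004 = 7464 + 29004 = 36468$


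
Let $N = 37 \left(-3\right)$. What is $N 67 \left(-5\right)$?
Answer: $37185$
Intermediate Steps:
$N = -111$
$N 67 \left(-5\right) = \left(-111\right) 67 \left(-5\right) = \left(-7437\right) \left(-5\right) = 37185$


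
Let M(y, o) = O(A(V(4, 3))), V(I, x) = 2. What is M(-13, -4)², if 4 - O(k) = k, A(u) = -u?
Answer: 36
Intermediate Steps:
O(k) = 4 - k
M(y, o) = 6 (M(y, o) = 4 - (-1)*2 = 4 - 1*(-2) = 4 + 2 = 6)
M(-13, -4)² = 6² = 36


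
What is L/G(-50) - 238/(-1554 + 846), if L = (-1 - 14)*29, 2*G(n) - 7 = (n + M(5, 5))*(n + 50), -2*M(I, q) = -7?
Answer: -307147/2478 ≈ -123.95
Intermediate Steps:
M(I, q) = 7/2 (M(I, q) = -1/2*(-7) = 7/2)
G(n) = 7/2 + (50 + n)*(7/2 + n)/2 (G(n) = 7/2 + ((n + 7/2)*(n + 50))/2 = 7/2 + ((7/2 + n)*(50 + n))/2 = 7/2 + ((50 + n)*(7/2 + n))/2 = 7/2 + (50 + n)*(7/2 + n)/2)
L = -435 (L = -15*29 = -435)
L/G(-50) - 238/(-1554 + 846) = -435/(91 + (1/2)*(-50)**2 + (107/4)*(-50)) - 238/(-1554 + 846) = -435/(91 + (1/2)*2500 - 2675/2) - 238/(-708) = -435/(91 + 1250 - 2675/2) - 238*(-1/708) = -435/7/2 + 119/354 = -435*2/7 + 119/354 = -870/7 + 119/354 = -307147/2478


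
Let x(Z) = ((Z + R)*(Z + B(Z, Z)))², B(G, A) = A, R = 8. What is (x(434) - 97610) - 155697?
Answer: 147191673029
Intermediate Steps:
x(Z) = 4*Z²*(8 + Z)² (x(Z) = ((Z + 8)*(Z + Z))² = ((8 + Z)*(2*Z))² = (2*Z*(8 + Z))² = 4*Z²*(8 + Z)²)
(x(434) - 97610) - 155697 = (4*434²*(8 + 434)² - 97610) - 155697 = (4*188356*442² - 97610) - 155697 = (4*188356*195364 - 97610) - 155697 = (147191926336 - 97610) - 155697 = 147191828726 - 155697 = 147191673029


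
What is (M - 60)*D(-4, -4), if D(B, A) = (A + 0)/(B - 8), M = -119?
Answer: -179/3 ≈ -59.667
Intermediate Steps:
D(B, A) = A/(-8 + B)
(M - 60)*D(-4, -4) = (-119 - 60)*(-4/(-8 - 4)) = -(-716)/(-12) = -(-716)*(-1)/12 = -179*⅓ = -179/3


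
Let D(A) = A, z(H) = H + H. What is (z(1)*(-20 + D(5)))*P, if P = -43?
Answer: 1290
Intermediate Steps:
z(H) = 2*H
(z(1)*(-20 + D(5)))*P = ((2*1)*(-20 + 5))*(-43) = (2*(-15))*(-43) = -30*(-43) = 1290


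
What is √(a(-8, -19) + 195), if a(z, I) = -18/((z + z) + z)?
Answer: 3*√87/2 ≈ 13.991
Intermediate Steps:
a(z, I) = -6/z (a(z, I) = -18/(2*z + z) = -18*1/(3*z) = -6/z)
√(a(-8, -19) + 195) = √(-6/(-8) + 195) = √(-6*(-⅛) + 195) = √(¾ + 195) = √(783/4) = 3*√87/2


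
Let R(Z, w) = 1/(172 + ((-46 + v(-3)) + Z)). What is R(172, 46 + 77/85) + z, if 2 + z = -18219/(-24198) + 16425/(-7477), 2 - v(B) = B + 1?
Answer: -15665909701/4553365891 ≈ -3.4405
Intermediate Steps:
v(B) = 1 - B (v(B) = 2 - (B + 1) = 2 - (1 + B) = 2 + (-1 - B) = 1 - B)
z = -207695193/60309482 (z = -2 + (-18219/(-24198) + 16425/(-7477)) = -2 + (-18219*(-1/24198) + 16425*(-1/7477)) = -2 + (6073/8066 - 16425/7477) = -2 - 87076229/60309482 = -207695193/60309482 ≈ -3.4438)
R(Z, w) = 1/(130 + Z) (R(Z, w) = 1/(172 + ((-46 + (1 - 1*(-3))) + Z)) = 1/(172 + ((-46 + (1 + 3)) + Z)) = 1/(172 + ((-46 + 4) + Z)) = 1/(172 + (-42 + Z)) = 1/(130 + Z))
R(172, 46 + 77/85) + z = 1/(130 + 172) - 207695193/60309482 = 1/302 - 207695193/60309482 = -15665909701/4553365891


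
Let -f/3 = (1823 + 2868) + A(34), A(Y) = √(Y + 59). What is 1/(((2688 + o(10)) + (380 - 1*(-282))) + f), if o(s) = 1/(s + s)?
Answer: -4289180/45992327881 + 1200*√93/45992327881 ≈ -9.3007e-5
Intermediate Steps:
A(Y) = √(59 + Y)
o(s) = 1/(2*s)
f = -14073 - 3*√93 (f = -3*((1823 + 2868) + √(59 + 34)) = -3*(4691 + √93) = -14073 - 3*√93 ≈ -14102.)
1/(((2688 + o(10)) + (380 - 1*(-282))) + f) = 1/(((2688 + (½)/10) + (380 - 1*(-282))) + (-14073 - 3*√93)) = 1/(((2688 + (½)*(⅒)) + (380 + 282)) + (-14073 - 3*√93)) = 1/(((2688 + 1/20) + 662) + (-14073 - 3*√93)) = 1/((53761/20 + 662) + (-14073 - 3*√93)) = 1/(67001/20 + (-14073 - 3*√93)) = 1/(-214459/20 - 3*√93)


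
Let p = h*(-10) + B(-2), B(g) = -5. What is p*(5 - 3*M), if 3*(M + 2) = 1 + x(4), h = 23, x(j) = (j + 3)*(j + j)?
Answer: 10810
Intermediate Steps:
x(j) = 2*j*(3 + j) (x(j) = (3 + j)*(2*j) = 2*j*(3 + j))
M = 17 (M = -2 + (1 + 2*4*(3 + 4))/3 = -2 + (1 + 2*4*7)/3 = -2 + (1 + 56)/3 = -2 + (1/3)*57 = -2 + 19 = 17)
p = -235 (p = 23*(-10) - 5 = -230 - 5 = -235)
p*(5 - 3*M) = -235*(5 - 3*17) = -235*(5 - 51) = -235*(-46) = 10810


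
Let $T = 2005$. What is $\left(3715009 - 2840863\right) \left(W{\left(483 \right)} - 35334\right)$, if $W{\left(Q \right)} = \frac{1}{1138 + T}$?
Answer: $- \frac{13868296444158}{449} \approx -3.0887 \cdot 10^{10}$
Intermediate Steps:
$W{\left(Q \right)} = \frac{1}{3143}$ ($W{\left(Q \right)} = \frac{1}{1138 + 2005} = \frac{1}{3143}$)
$\left(3715009 - 2840863\right) \left(W{\left(483 \right)} - 35334\right) = \left(3715009 - 2840863\right) \left(\frac{1}{3143} - 35334\right) = 874146 \left(- \frac{111054761}{3143}\right) = - \frac{13868296444158}{449}$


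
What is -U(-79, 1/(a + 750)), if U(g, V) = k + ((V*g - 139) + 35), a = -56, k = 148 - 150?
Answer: 73643/694 ≈ 106.11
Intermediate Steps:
k = -2
U(g, V) = -106 + V*g (U(g, V) = -2 + ((V*g - 139) + 35) = -2 + ((-139 + V*g) + 35) = -2 + (-104 + V*g) = -106 + V*g)
-U(-79, 1/(a + 750)) = -(-106 - 79/(-56 + 750)) = -(-106 - 79/694) = -1*(-73643/694) = 73643/694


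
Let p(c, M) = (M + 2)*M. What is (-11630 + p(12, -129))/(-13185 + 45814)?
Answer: 4753/32629 ≈ 0.14567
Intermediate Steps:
p(c, M) = M*(2 + M) (p(c, M) = (2 + M)*M = M*(2 + M))
(-11630 + p(12, -129))/(-13185 + 45814) = (-11630 - 129*(2 - 129))/(-13185 + 45814) = (-11630 - 129*(-127))/32629 = (-11630 + 16383)*(1/32629) = 4753*(1/32629) = 4753/32629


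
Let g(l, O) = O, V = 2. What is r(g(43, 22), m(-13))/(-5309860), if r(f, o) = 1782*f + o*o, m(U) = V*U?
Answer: -1994/265493 ≈ -0.0075106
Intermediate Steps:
m(U) = 2*U
r(f, o) = o² + 1782*f (r(f, o) = 1782*f + o² = o² + 1782*f)
r(g(43, 22), m(-13))/(-5309860) = ((2*(-13))² + 1782*22)/(-5309860) = ((-26)² + 39204)*(-1/5309860) = (676 + 39204)*(-1/5309860) = 39880*(-1/5309860) = -1994/265493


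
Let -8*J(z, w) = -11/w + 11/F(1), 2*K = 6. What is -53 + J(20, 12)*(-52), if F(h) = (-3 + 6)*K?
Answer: -3673/72 ≈ -51.014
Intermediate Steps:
K = 3 (K = (½)*6 = 3)
F(h) = 9 (F(h) = (-3 + 6)*3 = 3*3 = 9)
J(z, w) = -11/72 + 11/(8*w) (J(z, w) = -(-11/w + 11/9)/8 = -(11/9 - 11/w)/8 = -11/72 + 11/(8*w))
-53 + J(20, 12)*(-52) = -53 + ((11/72)*(9 - 1*12)/12)*(-52) = -53 + ((11/72)*(1/12)*(9 - 12))*(-52) = -53 + ((11/72)*(1/12)*(-3))*(-52) = -53 - 11/288*(-52) = -53 + 143/72 = -3673/72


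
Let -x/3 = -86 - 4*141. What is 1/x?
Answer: 1/1950 ≈ 0.00051282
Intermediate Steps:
x = 1950 (x = -3*(-86 - 4*141) = -3*(-86 - 564) = -3*(-650) = 1950)
1/x = 1/1950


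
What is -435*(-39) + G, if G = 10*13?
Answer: 17095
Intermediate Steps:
G = 130
-435*(-39) + G = -435*(-39) + 130 = 16965 + 130 = 17095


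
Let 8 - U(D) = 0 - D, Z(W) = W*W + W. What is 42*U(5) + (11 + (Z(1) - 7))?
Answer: 552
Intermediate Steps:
Z(W) = W + W² (Z(W) = W² + W = W + W²)
U(D) = 8 + D (U(D) = 8 - (0 - D) = 8 - (-1)*D = 8 + D)
42*U(5) + (11 + (Z(1) - 7)) = 42*(8 + 5) + (11 + (1*(1 + 1) - 7)) = 42*13 + (11 + (1*2 - 7)) = 546 + (11 + (2 - 7)) = 546 + (11 - 5) = 546 + 6 = 552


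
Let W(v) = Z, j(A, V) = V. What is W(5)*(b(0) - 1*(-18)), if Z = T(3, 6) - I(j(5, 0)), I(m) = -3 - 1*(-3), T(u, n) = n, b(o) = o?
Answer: 108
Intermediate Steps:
I(m) = 0 (I(m) = -3 + 3 = 0)
Z = 6 (Z = 6 - 1*0 = 6 + 0 = 6)
W(v) = 6
W(5)*(b(0) - 1*(-18)) = 6*(0 - 1*(-18)) = 6*(0 + 18) = 6*18 = 108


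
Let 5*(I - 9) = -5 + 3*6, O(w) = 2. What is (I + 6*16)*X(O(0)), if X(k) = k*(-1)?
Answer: -1076/5 ≈ -215.20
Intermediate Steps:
X(k) = -k
I = 58/5 (I = 9 + (-5 + 3*6)/5 = 9 + (-5 + 18)/5 = 9 + (⅕)*13 = 9 + 13/5 = 58/5 ≈ 11.600)
(I + 6*16)*X(O(0)) = (58/5 + 6*16)*(-1*2) = (58/5 + 96)*(-2) = (538/5)*(-2) = -1076/5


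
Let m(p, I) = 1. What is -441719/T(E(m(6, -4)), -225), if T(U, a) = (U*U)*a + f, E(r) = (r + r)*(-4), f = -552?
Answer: 441719/14952 ≈ 29.542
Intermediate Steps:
E(r) = -8*r (E(r) = (2*r)*(-4) = -8*r)
T(U, a) = -552 + a*U² (T(U, a) = (U*U)*a - 552 = U²*a - 552 = a*U² - 552 = -552 + a*U²)
-441719/T(E(m(6, -4)), -225) = -441719/(-552 - 225*(-8*1)²) = -441719/(-552 - 225*(-8)²) = -441719/(-552 - 225*64) = -441719/(-552 - 14400) = -441719/(-14952) = -441719*(-1/14952) = 441719/14952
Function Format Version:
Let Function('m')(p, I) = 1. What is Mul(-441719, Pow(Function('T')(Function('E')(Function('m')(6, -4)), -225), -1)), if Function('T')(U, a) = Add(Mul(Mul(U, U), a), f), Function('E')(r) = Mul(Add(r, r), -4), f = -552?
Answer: Rational(441719, 14952) ≈ 29.542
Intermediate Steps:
Function('E')(r) = Mul(-8, r) (Function('E')(r) = Mul(Mul(2, r), -4) = Mul(-8, r))
Function('T')(U, a) = Add(-552, Mul(a, Pow(U, 2))) (Function('T')(U, a) = Add(Mul(Mul(U, U), a), -552) = Add(Mul(Pow(U, 2), a), -552) = Add(Mul(a, Pow(U, 2)), -552) = Add(-552, Mul(a, Pow(U, 2))))
Mul(-441719, Pow(Function('T')(Function('E')(Function('m')(6, -4)), -225), -1)) = Mul(-441719, Pow(Add(-552, Mul(-225, Pow(Mul(-8, 1), 2))), -1)) = Mul(-441719, Pow(Add(-552, Mul(-225, Pow(-8, 2))), -1)) = Mul(-441719, Pow(Add(-552, Mul(-225, 64)), -1)) = Mul(-441719, Pow(Add(-552, -14400), -1)) = Mul(-441719, Pow(-14952, -1)) = Mul(-441719, Rational(-1, 14952)) = Rational(441719, 14952)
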